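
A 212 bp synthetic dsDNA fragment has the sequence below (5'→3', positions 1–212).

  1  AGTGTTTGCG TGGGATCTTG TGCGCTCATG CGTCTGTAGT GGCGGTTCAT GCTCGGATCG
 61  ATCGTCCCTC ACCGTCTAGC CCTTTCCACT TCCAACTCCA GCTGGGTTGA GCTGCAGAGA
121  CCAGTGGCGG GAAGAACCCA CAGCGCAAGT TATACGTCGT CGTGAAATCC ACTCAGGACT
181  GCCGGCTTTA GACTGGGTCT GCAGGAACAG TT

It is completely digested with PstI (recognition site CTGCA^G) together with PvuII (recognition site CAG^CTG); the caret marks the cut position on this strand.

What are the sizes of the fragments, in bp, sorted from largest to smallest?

101, 87, 15, 9 bp

PstI sites (CTGCAG) start at positions 112, 199.
PstI cuts after base 5 of each site (before the last base), so after positions 116, 203.
The PvuII site (CAGCTG) starts at position 99.
PvuII cuts after base 3 of each site, so after position 101.
Combined cut positions: 101, 116, 203.
Linear molecule, 3 cuts → 4 fragments:
  1–101 → 101 bp
  102–116 → 15 bp
  117–203 → 87 bp
  204–212 → 9 bp
Sorted largest to smallest: 101, 87, 15, 9 bp.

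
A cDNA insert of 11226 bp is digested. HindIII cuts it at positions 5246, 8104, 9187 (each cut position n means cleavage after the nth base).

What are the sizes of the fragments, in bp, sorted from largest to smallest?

5246, 2858, 2039, 1083 bp

Linear molecule, 3 cuts → 4 fragments:
  5246 − 0 = 5246 bp
  8104 − 5246 = 2858 bp
  9187 − 8104 = 1083 bp
  11226 − 9187 = 2039 bp
Sorted largest to smallest: 5246, 2858, 2039, 1083 bp.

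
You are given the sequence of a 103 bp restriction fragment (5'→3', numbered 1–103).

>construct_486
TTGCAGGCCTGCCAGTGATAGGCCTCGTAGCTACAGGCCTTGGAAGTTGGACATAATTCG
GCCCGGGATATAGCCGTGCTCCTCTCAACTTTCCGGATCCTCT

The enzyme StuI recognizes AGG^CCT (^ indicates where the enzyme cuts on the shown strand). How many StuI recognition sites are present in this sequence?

AGGCCT occurs starting at positions 5, 20, 35.
StuI cuts at 3 sites.

3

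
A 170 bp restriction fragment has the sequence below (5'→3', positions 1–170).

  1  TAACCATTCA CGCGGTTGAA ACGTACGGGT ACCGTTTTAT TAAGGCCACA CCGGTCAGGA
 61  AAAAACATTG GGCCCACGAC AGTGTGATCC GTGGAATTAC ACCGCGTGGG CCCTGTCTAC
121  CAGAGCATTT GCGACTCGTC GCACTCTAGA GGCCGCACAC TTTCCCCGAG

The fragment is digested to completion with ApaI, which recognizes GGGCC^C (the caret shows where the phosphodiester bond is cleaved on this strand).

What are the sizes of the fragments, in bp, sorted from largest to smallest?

74, 58, 38 bp

ApaI sites (GGGCCC) start at positions 70, 108.
ApaI cuts after base 5 of each site (before the last base), so after positions 74, 112.
Linear molecule, 2 cuts → 3 fragments:
  1–74 → 74 bp
  75–112 → 38 bp
  113–170 → 58 bp
Sorted largest to smallest: 74, 58, 38 bp.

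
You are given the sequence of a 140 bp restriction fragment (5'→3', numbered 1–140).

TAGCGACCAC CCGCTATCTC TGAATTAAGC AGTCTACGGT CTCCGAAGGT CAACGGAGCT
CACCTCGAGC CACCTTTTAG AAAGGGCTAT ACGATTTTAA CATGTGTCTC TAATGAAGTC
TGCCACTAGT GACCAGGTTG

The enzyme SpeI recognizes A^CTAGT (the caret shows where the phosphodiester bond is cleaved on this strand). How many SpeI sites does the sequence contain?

ACTAGT occurs starting at position 125.
SpeI cuts at 1 site.

1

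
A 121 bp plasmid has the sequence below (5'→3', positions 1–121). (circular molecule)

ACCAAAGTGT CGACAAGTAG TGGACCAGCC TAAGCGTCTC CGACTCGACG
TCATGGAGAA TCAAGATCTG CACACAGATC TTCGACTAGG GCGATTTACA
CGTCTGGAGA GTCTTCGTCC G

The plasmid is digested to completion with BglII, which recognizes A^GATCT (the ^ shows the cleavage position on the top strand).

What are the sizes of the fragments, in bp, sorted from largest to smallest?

BglII sites (AGATCT) start at positions 64, 76.
BglII cuts after the first base of each site, so after positions 64, 76.
Circular molecule, 2 cuts → 2 fragments:
  65–76 → 12 bp
  77–121 then 1–64 → 45 + 64 = 109 bp
Sorted largest to smallest: 109, 12 bp.

109, 12 bp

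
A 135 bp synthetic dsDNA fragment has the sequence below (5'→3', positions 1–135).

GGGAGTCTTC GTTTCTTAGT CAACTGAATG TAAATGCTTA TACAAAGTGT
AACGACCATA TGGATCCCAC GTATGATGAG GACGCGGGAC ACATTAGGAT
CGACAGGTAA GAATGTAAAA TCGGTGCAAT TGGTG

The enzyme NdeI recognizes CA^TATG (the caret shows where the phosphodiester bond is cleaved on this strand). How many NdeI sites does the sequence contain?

1

CATATG occurs starting at position 57.
NdeI cuts at 1 site.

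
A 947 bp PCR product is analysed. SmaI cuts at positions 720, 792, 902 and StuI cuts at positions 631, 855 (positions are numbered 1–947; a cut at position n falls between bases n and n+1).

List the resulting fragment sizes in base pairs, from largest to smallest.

Combined cut positions (sorted): 631, 720, 792, 855, 902.
Linear molecule, 5 cuts → 6 fragments:
  631 − 0 = 631 bp
  720 − 631 = 89 bp
  792 − 720 = 72 bp
  855 − 792 = 63 bp
  902 − 855 = 47 bp
  947 − 902 = 45 bp
Sorted largest to smallest: 631, 89, 72, 63, 47, 45 bp.

631, 89, 72, 63, 47, 45 bp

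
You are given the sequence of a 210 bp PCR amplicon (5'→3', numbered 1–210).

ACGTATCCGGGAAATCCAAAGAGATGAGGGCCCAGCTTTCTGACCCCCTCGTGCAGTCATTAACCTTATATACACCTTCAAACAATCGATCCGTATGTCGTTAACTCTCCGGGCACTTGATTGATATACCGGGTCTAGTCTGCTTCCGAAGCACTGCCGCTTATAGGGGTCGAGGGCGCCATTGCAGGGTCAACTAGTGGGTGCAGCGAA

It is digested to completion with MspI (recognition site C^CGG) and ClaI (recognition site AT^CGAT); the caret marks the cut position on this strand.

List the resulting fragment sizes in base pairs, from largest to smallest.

81, 79, 23, 20, 7 bp

MspI sites (CCGG) start at positions 7, 109, 129.
MspI cuts after the first base of each site, so after positions 7, 109, 129.
The ClaI site (ATCGAT) starts at position 85.
ClaI cuts after base 2 of each site, so after position 86.
Combined cut positions: 7, 86, 109, 129.
Linear molecule, 4 cuts → 5 fragments:
  1–7 → 7 bp
  8–86 → 79 bp
  87–109 → 23 bp
  110–129 → 20 bp
  130–210 → 81 bp
Sorted largest to smallest: 81, 79, 23, 20, 7 bp.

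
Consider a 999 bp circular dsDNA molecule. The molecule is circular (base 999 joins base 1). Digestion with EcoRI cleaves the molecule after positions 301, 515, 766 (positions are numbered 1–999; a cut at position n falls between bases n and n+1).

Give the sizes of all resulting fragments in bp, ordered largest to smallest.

Circular molecule, 3 cuts → 3 fragments:
  515 − 301 = 214 bp
  766 − 515 = 251 bp
  wrap: 999 − 766 + 301 = 534 bp
Sorted largest to smallest: 534, 251, 214 bp.

534, 251, 214 bp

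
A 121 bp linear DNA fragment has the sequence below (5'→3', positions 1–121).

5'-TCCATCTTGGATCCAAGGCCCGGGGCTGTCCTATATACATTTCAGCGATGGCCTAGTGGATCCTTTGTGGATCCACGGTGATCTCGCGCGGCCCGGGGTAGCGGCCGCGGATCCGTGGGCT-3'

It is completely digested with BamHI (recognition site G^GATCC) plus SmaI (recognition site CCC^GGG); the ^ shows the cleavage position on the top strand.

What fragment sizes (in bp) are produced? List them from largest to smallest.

37, 25, 15, 12, 12, 11, 9 bp

BamHI sites (GGATCC) start at positions 9, 58, 69, 109.
BamHI cuts after the first base of each site, so after positions 9, 58, 69, 109.
SmaI sites (CCCGGG) start at positions 19, 92.
SmaI cuts after base 3 of each site, so after positions 21, 94.
Combined cut positions: 9, 21, 58, 69, 94, 109.
Linear molecule, 6 cuts → 7 fragments:
  1–9 → 9 bp
  10–21 → 12 bp
  22–58 → 37 bp
  59–69 → 11 bp
  70–94 → 25 bp
  95–109 → 15 bp
  110–121 → 12 bp
Sorted largest to smallest: 37, 25, 15, 12, 12, 11, 9 bp.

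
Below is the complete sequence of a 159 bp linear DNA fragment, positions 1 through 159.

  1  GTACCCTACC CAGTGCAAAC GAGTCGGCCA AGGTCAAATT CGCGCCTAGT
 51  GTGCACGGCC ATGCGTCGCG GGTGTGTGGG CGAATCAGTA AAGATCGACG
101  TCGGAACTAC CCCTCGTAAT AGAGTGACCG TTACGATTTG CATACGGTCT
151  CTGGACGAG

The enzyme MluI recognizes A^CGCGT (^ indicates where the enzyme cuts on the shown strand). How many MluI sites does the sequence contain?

No occurrence of ACGCGT is present in the sequence.
MluI does not cut: 0 sites.

0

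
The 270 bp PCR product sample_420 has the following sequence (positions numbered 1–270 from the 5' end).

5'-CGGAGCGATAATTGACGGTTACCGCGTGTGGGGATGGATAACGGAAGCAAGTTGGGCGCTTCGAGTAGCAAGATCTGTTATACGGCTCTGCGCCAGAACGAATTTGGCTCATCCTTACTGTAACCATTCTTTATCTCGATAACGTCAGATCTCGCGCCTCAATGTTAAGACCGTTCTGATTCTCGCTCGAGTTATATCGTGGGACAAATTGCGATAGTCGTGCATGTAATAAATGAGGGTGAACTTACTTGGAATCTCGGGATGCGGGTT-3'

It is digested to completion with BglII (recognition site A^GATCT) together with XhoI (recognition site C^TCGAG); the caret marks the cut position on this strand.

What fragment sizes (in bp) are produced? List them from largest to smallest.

BglII sites (AGATCT) start at positions 71, 147.
BglII cuts after the first base of each site, so after positions 71, 147.
The XhoI site (CTCGAG) starts at position 186.
XhoI cuts after the first base of each site, so after position 186.
Combined cut positions: 71, 147, 186.
Linear molecule, 3 cuts → 4 fragments:
  1–71 → 71 bp
  72–147 → 76 bp
  148–186 → 39 bp
  187–270 → 84 bp
Sorted largest to smallest: 84, 76, 71, 39 bp.

84, 76, 71, 39 bp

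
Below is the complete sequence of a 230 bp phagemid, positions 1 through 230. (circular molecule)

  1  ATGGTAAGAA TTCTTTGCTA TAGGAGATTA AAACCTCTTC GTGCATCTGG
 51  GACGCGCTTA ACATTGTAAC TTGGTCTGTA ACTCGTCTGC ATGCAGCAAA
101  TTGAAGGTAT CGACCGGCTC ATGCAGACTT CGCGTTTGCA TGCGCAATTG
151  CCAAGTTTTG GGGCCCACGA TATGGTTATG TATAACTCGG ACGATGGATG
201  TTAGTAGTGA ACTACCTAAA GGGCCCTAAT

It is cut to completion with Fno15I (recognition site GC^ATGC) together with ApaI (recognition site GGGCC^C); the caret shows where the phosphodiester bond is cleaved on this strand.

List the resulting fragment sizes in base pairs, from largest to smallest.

Fno15I sites (GCATGC) start at positions 89, 138.
Fno15I cuts after base 2 of each site, so after positions 90, 139.
ApaI sites (GGGCCC) start at positions 161, 221.
ApaI cuts after base 5 of each site (before the last base), so after positions 165, 225.
Combined cut positions: 90, 139, 165, 225.
Circular molecule, 4 cuts → 4 fragments:
  91–139 → 49 bp
  140–165 → 26 bp
  166–225 → 60 bp
  226–230 then 1–90 → 5 + 90 = 95 bp
Sorted largest to smallest: 95, 60, 49, 26 bp.

95, 60, 49, 26 bp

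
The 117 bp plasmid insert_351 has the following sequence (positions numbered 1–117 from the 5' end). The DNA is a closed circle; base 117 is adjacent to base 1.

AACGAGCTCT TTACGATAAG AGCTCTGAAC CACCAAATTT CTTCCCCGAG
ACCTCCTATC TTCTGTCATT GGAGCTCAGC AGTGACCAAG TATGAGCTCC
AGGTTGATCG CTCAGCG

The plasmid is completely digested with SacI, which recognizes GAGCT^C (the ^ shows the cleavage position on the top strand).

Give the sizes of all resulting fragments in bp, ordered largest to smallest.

52, 27, 22, 16 bp

SacI sites (GAGCTC) start at positions 4, 20, 72, 94.
SacI cuts after base 5 of each site (before the last base), so after positions 8, 24, 76, 98.
Circular molecule, 4 cuts → 4 fragments:
  9–24 → 16 bp
  25–76 → 52 bp
  77–98 → 22 bp
  99–117 then 1–8 → 19 + 8 = 27 bp
Sorted largest to smallest: 52, 27, 22, 16 bp.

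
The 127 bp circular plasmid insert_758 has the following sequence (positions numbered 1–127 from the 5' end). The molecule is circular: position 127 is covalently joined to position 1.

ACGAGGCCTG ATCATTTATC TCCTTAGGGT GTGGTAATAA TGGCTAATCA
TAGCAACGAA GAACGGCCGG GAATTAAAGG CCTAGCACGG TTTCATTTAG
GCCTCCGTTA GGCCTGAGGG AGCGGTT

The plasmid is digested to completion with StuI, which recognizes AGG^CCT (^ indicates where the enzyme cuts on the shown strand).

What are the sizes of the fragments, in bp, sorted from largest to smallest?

StuI sites (AGGCCT) start at positions 4, 78, 99, 110.
StuI cuts after base 3 of each site, so after positions 6, 80, 101, 112.
Circular molecule, 4 cuts → 4 fragments:
  7–80 → 74 bp
  81–101 → 21 bp
  102–112 → 11 bp
  113–127 then 1–6 → 15 + 6 = 21 bp
Sorted largest to smallest: 74, 21, 21, 11 bp.

74, 21, 21, 11 bp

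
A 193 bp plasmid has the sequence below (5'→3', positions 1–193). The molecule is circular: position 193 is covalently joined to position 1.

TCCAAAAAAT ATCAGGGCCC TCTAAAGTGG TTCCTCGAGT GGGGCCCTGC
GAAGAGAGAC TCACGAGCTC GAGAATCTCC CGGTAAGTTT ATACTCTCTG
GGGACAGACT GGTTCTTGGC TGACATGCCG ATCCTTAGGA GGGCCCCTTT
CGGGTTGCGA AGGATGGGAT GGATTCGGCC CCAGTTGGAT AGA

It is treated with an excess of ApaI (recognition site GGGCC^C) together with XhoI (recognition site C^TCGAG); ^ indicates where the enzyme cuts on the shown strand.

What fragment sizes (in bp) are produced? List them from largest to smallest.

ApaI sites (GGGCCC) start at positions 15, 42, 141.
ApaI cuts after base 5 of each site (before the last base), so after positions 19, 46, 145.
XhoI sites (CTCGAG) start at positions 34, 68.
XhoI cuts after the first base of each site, so after positions 34, 68.
Combined cut positions: 19, 34, 46, 68, 145.
Circular molecule, 5 cuts → 5 fragments:
  20–34 → 15 bp
  35–46 → 12 bp
  47–68 → 22 bp
  69–145 → 77 bp
  146–193 then 1–19 → 48 + 19 = 67 bp
Sorted largest to smallest: 77, 67, 22, 15, 12 bp.

77, 67, 22, 15, 12 bp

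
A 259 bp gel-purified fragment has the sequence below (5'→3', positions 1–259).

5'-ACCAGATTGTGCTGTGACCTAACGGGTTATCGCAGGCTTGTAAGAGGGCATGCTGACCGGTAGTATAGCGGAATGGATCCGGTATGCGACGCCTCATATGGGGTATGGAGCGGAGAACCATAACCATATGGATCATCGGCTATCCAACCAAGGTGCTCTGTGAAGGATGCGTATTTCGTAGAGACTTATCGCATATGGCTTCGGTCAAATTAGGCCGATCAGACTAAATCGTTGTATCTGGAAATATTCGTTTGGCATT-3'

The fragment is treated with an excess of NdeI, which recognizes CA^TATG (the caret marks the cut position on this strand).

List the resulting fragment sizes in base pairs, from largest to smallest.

NdeI sites (CATATG) start at positions 95, 125, 192.
NdeI cuts after base 2 of each site, so after positions 96, 126, 193.
Linear molecule, 3 cuts → 4 fragments:
  1–96 → 96 bp
  97–126 → 30 bp
  127–193 → 67 bp
  194–259 → 66 bp
Sorted largest to smallest: 96, 67, 66, 30 bp.

96, 67, 66, 30 bp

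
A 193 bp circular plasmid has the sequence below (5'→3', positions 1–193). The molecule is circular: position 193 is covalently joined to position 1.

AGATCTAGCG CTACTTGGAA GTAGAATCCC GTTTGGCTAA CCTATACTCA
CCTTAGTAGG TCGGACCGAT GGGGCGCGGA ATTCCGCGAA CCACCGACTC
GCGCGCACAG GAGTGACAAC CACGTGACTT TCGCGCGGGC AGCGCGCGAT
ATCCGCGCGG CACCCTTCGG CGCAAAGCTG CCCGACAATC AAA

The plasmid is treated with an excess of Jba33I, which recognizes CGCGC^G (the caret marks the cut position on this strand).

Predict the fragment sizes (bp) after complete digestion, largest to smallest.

139, 32, 11, 11 bp

Jba33I sites (CGCGCG) start at positions 100, 132, 143, 154.
Jba33I cuts after base 5 of each site (before the last base), so after positions 104, 136, 147, 158.
Circular molecule, 4 cuts → 4 fragments:
  105–136 → 32 bp
  137–147 → 11 bp
  148–158 → 11 bp
  159–193 then 1–104 → 35 + 104 = 139 bp
Sorted largest to smallest: 139, 32, 11, 11 bp.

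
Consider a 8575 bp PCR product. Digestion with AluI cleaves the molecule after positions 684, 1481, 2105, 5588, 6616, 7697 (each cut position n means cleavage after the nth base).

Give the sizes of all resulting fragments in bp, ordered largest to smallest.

Linear molecule, 6 cuts → 7 fragments:
  684 − 0 = 684 bp
  1481 − 684 = 797 bp
  2105 − 1481 = 624 bp
  5588 − 2105 = 3483 bp
  6616 − 5588 = 1028 bp
  7697 − 6616 = 1081 bp
  8575 − 7697 = 878 bp
Sorted largest to smallest: 3483, 1081, 1028, 878, 797, 684, 624 bp.

3483, 1081, 1028, 878, 797, 684, 624 bp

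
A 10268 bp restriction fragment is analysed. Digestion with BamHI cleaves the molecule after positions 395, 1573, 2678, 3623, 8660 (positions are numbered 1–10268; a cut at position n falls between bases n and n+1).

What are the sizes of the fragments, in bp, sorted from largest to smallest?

5037, 1608, 1178, 1105, 945, 395 bp

Linear molecule, 5 cuts → 6 fragments:
  395 − 0 = 395 bp
  1573 − 395 = 1178 bp
  2678 − 1573 = 1105 bp
  3623 − 2678 = 945 bp
  8660 − 3623 = 5037 bp
  10268 − 8660 = 1608 bp
Sorted largest to smallest: 5037, 1608, 1178, 1105, 945, 395 bp.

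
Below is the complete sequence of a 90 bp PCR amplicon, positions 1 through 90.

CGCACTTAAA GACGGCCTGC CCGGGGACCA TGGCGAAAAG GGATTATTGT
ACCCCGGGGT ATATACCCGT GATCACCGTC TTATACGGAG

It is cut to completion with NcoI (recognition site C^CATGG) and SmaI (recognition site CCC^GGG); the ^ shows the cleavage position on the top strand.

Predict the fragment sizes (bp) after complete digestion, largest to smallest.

35, 27, 22, 6 bp

The NcoI site (CCATGG) starts at position 28.
NcoI cuts after the first base of each site, so after position 28.
SmaI sites (CCCGGG) start at positions 20, 53.
SmaI cuts after base 3 of each site, so after positions 22, 55.
Combined cut positions: 22, 28, 55.
Linear molecule, 3 cuts → 4 fragments:
  1–22 → 22 bp
  23–28 → 6 bp
  29–55 → 27 bp
  56–90 → 35 bp
Sorted largest to smallest: 35, 27, 22, 6 bp.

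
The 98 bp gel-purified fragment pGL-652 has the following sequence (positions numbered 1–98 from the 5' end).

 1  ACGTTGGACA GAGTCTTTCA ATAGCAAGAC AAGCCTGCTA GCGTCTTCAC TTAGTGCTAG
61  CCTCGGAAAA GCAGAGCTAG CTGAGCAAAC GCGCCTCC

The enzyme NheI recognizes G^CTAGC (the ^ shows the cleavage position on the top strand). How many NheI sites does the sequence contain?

GCTAGC occurs starting at positions 37, 56, 76.
NheI cuts at 3 sites.

3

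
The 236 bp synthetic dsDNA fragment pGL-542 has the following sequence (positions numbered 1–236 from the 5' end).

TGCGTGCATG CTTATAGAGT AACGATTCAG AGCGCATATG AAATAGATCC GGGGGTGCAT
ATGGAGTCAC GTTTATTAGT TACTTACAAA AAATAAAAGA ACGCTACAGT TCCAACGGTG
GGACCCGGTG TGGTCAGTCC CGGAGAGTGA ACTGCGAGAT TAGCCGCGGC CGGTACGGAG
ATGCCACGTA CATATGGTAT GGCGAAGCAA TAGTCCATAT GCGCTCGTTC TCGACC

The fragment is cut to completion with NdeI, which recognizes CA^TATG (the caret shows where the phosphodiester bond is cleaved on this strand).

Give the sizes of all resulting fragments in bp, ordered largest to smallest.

133, 36, 25, 23, 19 bp

NdeI sites (CATATG) start at positions 35, 58, 191, 216.
NdeI cuts after base 2 of each site, so after positions 36, 59, 192, 217.
Linear molecule, 4 cuts → 5 fragments:
  1–36 → 36 bp
  37–59 → 23 bp
  60–192 → 133 bp
  193–217 → 25 bp
  218–236 → 19 bp
Sorted largest to smallest: 133, 36, 25, 23, 19 bp.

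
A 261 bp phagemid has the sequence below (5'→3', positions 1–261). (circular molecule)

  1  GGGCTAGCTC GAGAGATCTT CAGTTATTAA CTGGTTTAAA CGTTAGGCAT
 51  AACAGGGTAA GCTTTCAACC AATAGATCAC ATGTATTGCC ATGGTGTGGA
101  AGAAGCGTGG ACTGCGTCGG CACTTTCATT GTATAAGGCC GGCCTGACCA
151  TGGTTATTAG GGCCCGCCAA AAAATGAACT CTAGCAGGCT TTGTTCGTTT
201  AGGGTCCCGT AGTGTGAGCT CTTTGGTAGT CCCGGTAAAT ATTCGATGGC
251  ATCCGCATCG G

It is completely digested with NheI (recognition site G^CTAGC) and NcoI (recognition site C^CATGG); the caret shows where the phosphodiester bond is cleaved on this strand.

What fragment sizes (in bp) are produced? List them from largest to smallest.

The NheI site (GCTAGC) starts at position 3.
NheI cuts after the first base of each site, so after position 3.
NcoI sites (CCATGG) start at positions 89, 148.
NcoI cuts after the first base of each site, so after positions 89, 148.
Combined cut positions: 3, 89, 148.
Circular molecule, 3 cuts → 3 fragments:
  4–89 → 86 bp
  90–148 → 59 bp
  149–261 then 1–3 → 113 + 3 = 116 bp
Sorted largest to smallest: 116, 86, 59 bp.

116, 86, 59 bp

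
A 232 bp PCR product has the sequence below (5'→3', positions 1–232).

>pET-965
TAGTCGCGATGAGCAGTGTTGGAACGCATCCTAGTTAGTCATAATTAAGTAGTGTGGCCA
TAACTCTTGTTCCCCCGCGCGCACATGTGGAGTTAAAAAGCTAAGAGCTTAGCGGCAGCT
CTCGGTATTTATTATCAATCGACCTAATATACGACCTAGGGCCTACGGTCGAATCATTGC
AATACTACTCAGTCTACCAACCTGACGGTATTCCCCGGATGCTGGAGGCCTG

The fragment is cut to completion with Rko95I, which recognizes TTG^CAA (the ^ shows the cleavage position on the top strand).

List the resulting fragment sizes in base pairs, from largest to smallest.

The Rko95I site (TTGCAA) starts at position 177.
Rko95I cuts after base 3 of each site, so after position 179.
Linear molecule, 1 cut → 2 fragments:
  1–179 → 179 bp
  180–232 → 53 bp
Sorted largest to smallest: 179, 53 bp.

179, 53 bp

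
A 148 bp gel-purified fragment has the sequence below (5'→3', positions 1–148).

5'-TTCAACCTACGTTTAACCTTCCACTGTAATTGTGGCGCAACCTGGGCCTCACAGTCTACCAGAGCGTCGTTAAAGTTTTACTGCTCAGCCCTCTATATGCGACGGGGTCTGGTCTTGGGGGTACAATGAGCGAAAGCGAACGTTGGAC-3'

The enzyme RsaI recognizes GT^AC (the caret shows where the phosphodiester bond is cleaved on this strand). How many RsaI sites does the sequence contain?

1

GTAC occurs starting at position 121.
RsaI cuts at 1 site.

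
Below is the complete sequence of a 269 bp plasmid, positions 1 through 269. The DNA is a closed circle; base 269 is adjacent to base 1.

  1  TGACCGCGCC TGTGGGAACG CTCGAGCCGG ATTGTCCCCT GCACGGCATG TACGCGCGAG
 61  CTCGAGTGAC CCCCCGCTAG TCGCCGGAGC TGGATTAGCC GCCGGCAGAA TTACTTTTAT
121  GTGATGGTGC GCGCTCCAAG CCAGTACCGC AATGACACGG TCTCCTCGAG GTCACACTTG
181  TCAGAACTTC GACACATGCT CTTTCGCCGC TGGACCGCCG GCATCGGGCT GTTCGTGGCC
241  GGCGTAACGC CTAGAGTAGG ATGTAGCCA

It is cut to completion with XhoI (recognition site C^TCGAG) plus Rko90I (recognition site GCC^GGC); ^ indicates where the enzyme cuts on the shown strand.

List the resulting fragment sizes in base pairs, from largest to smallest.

XhoI sites (CTCGAG) start at positions 21, 61, 165.
XhoI cuts after the first base of each site, so after positions 21, 61, 165.
Rko90I sites (GCCGGC) start at positions 101, 217, 238.
Rko90I cuts after base 3 of each site, so after positions 103, 219, 240.
Combined cut positions: 21, 61, 103, 165, 219, 240.
Circular molecule, 6 cuts → 6 fragments:
  22–61 → 40 bp
  62–103 → 42 bp
  104–165 → 62 bp
  166–219 → 54 bp
  220–240 → 21 bp
  241–269 then 1–21 → 29 + 21 = 50 bp
Sorted largest to smallest: 62, 54, 50, 42, 40, 21 bp.

62, 54, 50, 42, 40, 21 bp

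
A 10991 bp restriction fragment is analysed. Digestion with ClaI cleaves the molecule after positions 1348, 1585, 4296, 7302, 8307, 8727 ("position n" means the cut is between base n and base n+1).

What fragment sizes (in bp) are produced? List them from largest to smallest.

3006, 2711, 2264, 1348, 1005, 420, 237 bp

Linear molecule, 6 cuts → 7 fragments:
  1348 − 0 = 1348 bp
  1585 − 1348 = 237 bp
  4296 − 1585 = 2711 bp
  7302 − 4296 = 3006 bp
  8307 − 7302 = 1005 bp
  8727 − 8307 = 420 bp
  10991 − 8727 = 2264 bp
Sorted largest to smallest: 3006, 2711, 2264, 1348, 1005, 420, 237 bp.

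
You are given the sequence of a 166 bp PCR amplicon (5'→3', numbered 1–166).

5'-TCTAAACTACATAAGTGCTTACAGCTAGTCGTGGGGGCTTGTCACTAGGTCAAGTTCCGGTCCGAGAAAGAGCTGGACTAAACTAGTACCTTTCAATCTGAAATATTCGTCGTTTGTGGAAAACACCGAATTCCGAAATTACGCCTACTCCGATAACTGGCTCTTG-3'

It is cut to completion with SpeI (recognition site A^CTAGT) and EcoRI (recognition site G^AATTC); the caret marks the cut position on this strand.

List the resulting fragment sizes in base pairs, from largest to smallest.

82, 46, 38 bp

The SpeI site (ACTAGT) starts at position 82.
SpeI cuts after the first base of each site, so after position 82.
The EcoRI site (GAATTC) starts at position 128.
EcoRI cuts after the first base of each site, so after position 128.
Combined cut positions: 82, 128.
Linear molecule, 2 cuts → 3 fragments:
  1–82 → 82 bp
  83–128 → 46 bp
  129–166 → 38 bp
Sorted largest to smallest: 82, 46, 38 bp.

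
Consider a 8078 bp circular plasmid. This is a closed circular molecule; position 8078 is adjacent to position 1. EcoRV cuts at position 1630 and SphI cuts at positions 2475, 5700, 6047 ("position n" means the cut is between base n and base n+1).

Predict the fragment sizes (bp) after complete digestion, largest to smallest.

3661, 3225, 845, 347 bp

Combined cut positions (sorted): 1630, 2475, 5700, 6047.
Circular molecule, 4 cuts → 4 fragments:
  2475 − 1630 = 845 bp
  5700 − 2475 = 3225 bp
  6047 − 5700 = 347 bp
  wrap: 8078 − 6047 + 1630 = 3661 bp
Sorted largest to smallest: 3661, 3225, 845, 347 bp.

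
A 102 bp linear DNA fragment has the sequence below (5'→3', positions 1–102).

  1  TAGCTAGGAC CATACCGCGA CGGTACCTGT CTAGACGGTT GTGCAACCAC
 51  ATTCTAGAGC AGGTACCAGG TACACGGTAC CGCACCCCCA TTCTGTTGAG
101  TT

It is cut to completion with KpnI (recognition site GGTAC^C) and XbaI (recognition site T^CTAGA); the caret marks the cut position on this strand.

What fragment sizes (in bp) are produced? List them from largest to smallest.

26, 23, 22, 14, 13, 4 bp

KpnI sites (GGTACC) start at positions 22, 62, 76.
KpnI cuts after base 5 of each site (before the last base), so after positions 26, 66, 80.
XbaI sites (TCTAGA) start at positions 30, 53.
XbaI cuts after the first base of each site, so after positions 30, 53.
Combined cut positions: 26, 30, 53, 66, 80.
Linear molecule, 5 cuts → 6 fragments:
  1–26 → 26 bp
  27–30 → 4 bp
  31–53 → 23 bp
  54–66 → 13 bp
  67–80 → 14 bp
  81–102 → 22 bp
Sorted largest to smallest: 26, 23, 22, 14, 13, 4 bp.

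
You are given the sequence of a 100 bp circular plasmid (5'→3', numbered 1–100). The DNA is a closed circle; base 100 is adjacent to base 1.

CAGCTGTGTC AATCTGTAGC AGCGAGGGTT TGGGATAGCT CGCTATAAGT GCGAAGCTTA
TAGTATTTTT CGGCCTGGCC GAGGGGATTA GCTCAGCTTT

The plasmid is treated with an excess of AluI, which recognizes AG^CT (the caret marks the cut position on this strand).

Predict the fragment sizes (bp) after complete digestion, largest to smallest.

35, 35, 18, 7, 5 bp

AluI sites (AGCT) start at positions 2, 37, 55, 90, 95.
AluI cuts after base 2 of each site, so after positions 3, 38, 56, 91, 96.
Circular molecule, 5 cuts → 5 fragments:
  4–38 → 35 bp
  39–56 → 18 bp
  57–91 → 35 bp
  92–96 → 5 bp
  97–100 then 1–3 → 4 + 3 = 7 bp
Sorted largest to smallest: 35, 35, 18, 7, 5 bp.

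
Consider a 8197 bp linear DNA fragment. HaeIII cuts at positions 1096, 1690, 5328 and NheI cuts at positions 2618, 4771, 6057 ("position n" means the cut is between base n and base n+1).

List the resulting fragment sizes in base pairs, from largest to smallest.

2153, 2140, 1096, 928, 729, 594, 557 bp

Combined cut positions (sorted): 1096, 1690, 2618, 4771, 5328, 6057.
Linear molecule, 6 cuts → 7 fragments:
  1096 − 0 = 1096 bp
  1690 − 1096 = 594 bp
  2618 − 1690 = 928 bp
  4771 − 2618 = 2153 bp
  5328 − 4771 = 557 bp
  6057 − 5328 = 729 bp
  8197 − 6057 = 2140 bp
Sorted largest to smallest: 2153, 2140, 1096, 928, 729, 594, 557 bp.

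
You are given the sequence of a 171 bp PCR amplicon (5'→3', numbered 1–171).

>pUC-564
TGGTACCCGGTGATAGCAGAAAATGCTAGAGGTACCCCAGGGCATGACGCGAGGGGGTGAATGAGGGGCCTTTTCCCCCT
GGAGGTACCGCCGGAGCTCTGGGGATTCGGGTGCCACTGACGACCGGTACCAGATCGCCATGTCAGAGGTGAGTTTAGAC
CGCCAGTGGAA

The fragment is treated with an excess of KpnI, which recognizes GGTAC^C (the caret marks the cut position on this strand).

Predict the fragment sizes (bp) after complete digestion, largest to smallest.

53, 42, 41, 29, 6 bp

KpnI sites (GGTACC) start at positions 2, 31, 84, 126.
KpnI cuts after base 5 of each site (before the last base), so after positions 6, 35, 88, 130.
Linear molecule, 4 cuts → 5 fragments:
  1–6 → 6 bp
  7–35 → 29 bp
  36–88 → 53 bp
  89–130 → 42 bp
  131–171 → 41 bp
Sorted largest to smallest: 53, 42, 41, 29, 6 bp.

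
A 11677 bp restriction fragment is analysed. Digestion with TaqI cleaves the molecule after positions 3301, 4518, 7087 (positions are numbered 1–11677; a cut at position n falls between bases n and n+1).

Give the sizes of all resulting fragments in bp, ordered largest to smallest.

4590, 3301, 2569, 1217 bp

Linear molecule, 3 cuts → 4 fragments:
  3301 − 0 = 3301 bp
  4518 − 3301 = 1217 bp
  7087 − 4518 = 2569 bp
  11677 − 7087 = 4590 bp
Sorted largest to smallest: 4590, 3301, 2569, 1217 bp.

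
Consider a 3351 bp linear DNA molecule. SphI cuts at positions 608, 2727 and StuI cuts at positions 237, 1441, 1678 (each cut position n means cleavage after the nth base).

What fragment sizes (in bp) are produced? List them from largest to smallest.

1049, 833, 624, 371, 237, 237 bp

Combined cut positions (sorted): 237, 608, 1441, 1678, 2727.
Linear molecule, 5 cuts → 6 fragments:
  237 − 0 = 237 bp
  608 − 237 = 371 bp
  1441 − 608 = 833 bp
  1678 − 1441 = 237 bp
  2727 − 1678 = 1049 bp
  3351 − 2727 = 624 bp
Sorted largest to smallest: 1049, 833, 624, 371, 237, 237 bp.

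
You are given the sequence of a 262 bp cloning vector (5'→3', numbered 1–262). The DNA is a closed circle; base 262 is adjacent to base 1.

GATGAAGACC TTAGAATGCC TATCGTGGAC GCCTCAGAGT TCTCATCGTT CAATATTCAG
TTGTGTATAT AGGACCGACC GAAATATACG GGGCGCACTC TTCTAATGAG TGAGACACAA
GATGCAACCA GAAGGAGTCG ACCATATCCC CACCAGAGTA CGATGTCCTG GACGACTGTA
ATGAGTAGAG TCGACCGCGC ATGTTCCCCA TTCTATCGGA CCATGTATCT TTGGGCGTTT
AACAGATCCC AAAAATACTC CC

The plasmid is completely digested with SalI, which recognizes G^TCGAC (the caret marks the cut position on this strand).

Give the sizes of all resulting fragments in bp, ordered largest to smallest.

SalI sites (GTCGAC) start at positions 137, 190.
SalI cuts after the first base of each site, so after positions 137, 190.
Circular molecule, 2 cuts → 2 fragments:
  138–190 → 53 bp
  191–262 then 1–137 → 72 + 137 = 209 bp
Sorted largest to smallest: 209, 53 bp.

209, 53 bp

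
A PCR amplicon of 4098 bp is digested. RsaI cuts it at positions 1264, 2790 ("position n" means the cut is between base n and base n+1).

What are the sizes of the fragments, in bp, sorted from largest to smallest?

1526, 1308, 1264 bp

Linear molecule, 2 cuts → 3 fragments:
  1264 − 0 = 1264 bp
  2790 − 1264 = 1526 bp
  4098 − 2790 = 1308 bp
Sorted largest to smallest: 1526, 1308, 1264 bp.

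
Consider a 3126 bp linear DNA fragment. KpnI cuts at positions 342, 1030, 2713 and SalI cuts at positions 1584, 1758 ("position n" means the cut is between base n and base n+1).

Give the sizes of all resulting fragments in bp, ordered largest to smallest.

955, 688, 554, 413, 342, 174 bp

Combined cut positions (sorted): 342, 1030, 1584, 1758, 2713.
Linear molecule, 5 cuts → 6 fragments:
  342 − 0 = 342 bp
  1030 − 342 = 688 bp
  1584 − 1030 = 554 bp
  1758 − 1584 = 174 bp
  2713 − 1758 = 955 bp
  3126 − 2713 = 413 bp
Sorted largest to smallest: 955, 688, 554, 413, 342, 174 bp.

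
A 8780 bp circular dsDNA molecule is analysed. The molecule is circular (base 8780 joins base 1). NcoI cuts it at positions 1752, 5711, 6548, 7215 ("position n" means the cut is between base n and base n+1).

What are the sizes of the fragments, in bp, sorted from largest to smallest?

Circular molecule, 4 cuts → 4 fragments:
  5711 − 1752 = 3959 bp
  6548 − 5711 = 837 bp
  7215 − 6548 = 667 bp
  wrap: 8780 − 7215 + 1752 = 3317 bp
Sorted largest to smallest: 3959, 3317, 837, 667 bp.

3959, 3317, 837, 667 bp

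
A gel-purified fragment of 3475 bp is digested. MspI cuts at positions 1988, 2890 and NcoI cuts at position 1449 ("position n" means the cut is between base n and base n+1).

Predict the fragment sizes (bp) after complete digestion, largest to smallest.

Combined cut positions (sorted): 1449, 1988, 2890.
Linear molecule, 3 cuts → 4 fragments:
  1449 − 0 = 1449 bp
  1988 − 1449 = 539 bp
  2890 − 1988 = 902 bp
  3475 − 2890 = 585 bp
Sorted largest to smallest: 1449, 902, 585, 539 bp.

1449, 902, 585, 539 bp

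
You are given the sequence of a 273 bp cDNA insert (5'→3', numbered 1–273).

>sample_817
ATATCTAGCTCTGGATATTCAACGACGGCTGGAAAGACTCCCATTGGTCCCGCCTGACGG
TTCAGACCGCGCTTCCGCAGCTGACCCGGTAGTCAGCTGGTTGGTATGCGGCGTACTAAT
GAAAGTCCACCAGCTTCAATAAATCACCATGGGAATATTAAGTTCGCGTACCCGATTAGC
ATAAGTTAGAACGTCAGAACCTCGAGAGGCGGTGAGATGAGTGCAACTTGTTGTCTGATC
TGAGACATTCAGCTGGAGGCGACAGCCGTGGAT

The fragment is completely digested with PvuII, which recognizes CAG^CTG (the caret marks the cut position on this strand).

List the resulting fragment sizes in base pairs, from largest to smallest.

PvuII sites (CAGCTG) start at positions 78, 94, 250.
PvuII cuts after base 3 of each site, so after positions 80, 96, 252.
Linear molecule, 3 cuts → 4 fragments:
  1–80 → 80 bp
  81–96 → 16 bp
  97–252 → 156 bp
  253–273 → 21 bp
Sorted largest to smallest: 156, 80, 21, 16 bp.

156, 80, 21, 16 bp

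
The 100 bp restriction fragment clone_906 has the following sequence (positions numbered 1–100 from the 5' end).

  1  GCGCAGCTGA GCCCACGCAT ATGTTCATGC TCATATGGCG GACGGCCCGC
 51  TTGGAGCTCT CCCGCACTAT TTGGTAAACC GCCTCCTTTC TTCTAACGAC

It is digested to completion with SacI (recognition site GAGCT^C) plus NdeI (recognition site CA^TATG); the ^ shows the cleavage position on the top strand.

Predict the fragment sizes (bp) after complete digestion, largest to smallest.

The SacI site (GAGCTC) starts at position 54.
SacI cuts after base 5 of each site (before the last base), so after position 58.
NdeI sites (CATATG) start at positions 18, 32.
NdeI cuts after base 2 of each site, so after positions 19, 33.
Combined cut positions: 19, 33, 58.
Linear molecule, 3 cuts → 4 fragments:
  1–19 → 19 bp
  20–33 → 14 bp
  34–58 → 25 bp
  59–100 → 42 bp
Sorted largest to smallest: 42, 25, 19, 14 bp.

42, 25, 19, 14 bp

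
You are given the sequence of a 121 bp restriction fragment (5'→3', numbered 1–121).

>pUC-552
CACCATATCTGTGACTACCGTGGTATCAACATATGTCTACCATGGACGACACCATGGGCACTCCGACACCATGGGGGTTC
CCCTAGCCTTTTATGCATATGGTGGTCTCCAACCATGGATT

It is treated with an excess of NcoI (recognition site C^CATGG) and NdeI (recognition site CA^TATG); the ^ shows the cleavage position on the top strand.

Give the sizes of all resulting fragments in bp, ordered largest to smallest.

NcoI sites (CCATGG) start at positions 40, 52, 69, 113.
NcoI cuts after the first base of each site, so after positions 40, 52, 69, 113.
NdeI sites (CATATG) start at positions 30, 96.
NdeI cuts after base 2 of each site, so after positions 31, 97.
Combined cut positions: 31, 40, 52, 69, 97, 113.
Linear molecule, 6 cuts → 7 fragments:
  1–31 → 31 bp
  32–40 → 9 bp
  41–52 → 12 bp
  53–69 → 17 bp
  70–97 → 28 bp
  98–113 → 16 bp
  114–121 → 8 bp
Sorted largest to smallest: 31, 28, 17, 16, 12, 9, 8 bp.

31, 28, 17, 16, 12, 9, 8 bp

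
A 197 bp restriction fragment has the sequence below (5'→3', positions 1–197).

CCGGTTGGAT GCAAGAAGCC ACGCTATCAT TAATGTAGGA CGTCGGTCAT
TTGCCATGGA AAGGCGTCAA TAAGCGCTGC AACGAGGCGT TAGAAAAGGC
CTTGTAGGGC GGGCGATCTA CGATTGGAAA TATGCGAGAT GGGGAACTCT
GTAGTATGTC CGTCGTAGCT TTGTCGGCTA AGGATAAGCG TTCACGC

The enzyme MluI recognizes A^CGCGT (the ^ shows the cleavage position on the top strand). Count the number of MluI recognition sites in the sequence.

0

No occurrence of ACGCGT is present in the sequence.
MluI does not cut: 0 sites.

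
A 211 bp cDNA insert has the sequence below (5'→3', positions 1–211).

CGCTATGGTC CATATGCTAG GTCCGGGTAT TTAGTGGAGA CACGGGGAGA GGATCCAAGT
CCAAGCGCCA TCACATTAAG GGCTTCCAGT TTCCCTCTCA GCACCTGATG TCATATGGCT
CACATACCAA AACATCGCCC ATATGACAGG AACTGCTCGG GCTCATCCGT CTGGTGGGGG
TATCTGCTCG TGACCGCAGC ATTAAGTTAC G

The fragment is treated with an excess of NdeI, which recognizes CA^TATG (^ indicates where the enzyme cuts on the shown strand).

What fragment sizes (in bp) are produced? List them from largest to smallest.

101, 70, 28, 12 bp

NdeI sites (CATATG) start at positions 11, 112, 140.
NdeI cuts after base 2 of each site, so after positions 12, 113, 141.
Linear molecule, 3 cuts → 4 fragments:
  1–12 → 12 bp
  13–113 → 101 bp
  114–141 → 28 bp
  142–211 → 70 bp
Sorted largest to smallest: 101, 70, 28, 12 bp.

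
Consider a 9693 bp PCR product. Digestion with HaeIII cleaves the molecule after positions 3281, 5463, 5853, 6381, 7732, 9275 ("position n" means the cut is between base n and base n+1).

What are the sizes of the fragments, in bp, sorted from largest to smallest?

Linear molecule, 6 cuts → 7 fragments:
  3281 − 0 = 3281 bp
  5463 − 3281 = 2182 bp
  5853 − 5463 = 390 bp
  6381 − 5853 = 528 bp
  7732 − 6381 = 1351 bp
  9275 − 7732 = 1543 bp
  9693 − 9275 = 418 bp
Sorted largest to smallest: 3281, 2182, 1543, 1351, 528, 418, 390 bp.

3281, 2182, 1543, 1351, 528, 418, 390 bp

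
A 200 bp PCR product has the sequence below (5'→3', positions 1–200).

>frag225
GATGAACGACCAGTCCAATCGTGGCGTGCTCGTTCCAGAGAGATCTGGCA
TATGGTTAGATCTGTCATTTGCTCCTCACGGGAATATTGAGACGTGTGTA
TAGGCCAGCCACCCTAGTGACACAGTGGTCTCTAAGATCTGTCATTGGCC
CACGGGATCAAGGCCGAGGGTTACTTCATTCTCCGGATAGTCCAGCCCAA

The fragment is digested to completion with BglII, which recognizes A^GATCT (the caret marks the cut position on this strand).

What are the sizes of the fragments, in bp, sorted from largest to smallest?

77, 65, 41, 17 bp

BglII sites (AGATCT) start at positions 41, 58, 135.
BglII cuts after the first base of each site, so after positions 41, 58, 135.
Linear molecule, 3 cuts → 4 fragments:
  1–41 → 41 bp
  42–58 → 17 bp
  59–135 → 77 bp
  136–200 → 65 bp
Sorted largest to smallest: 77, 65, 41, 17 bp.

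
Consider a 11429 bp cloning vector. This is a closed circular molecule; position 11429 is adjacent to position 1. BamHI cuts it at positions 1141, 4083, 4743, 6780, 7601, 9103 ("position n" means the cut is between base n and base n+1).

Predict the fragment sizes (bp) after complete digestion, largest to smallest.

3467, 2942, 2037, 1502, 821, 660 bp

Circular molecule, 6 cuts → 6 fragments:
  4083 − 1141 = 2942 bp
  4743 − 4083 = 660 bp
  6780 − 4743 = 2037 bp
  7601 − 6780 = 821 bp
  9103 − 7601 = 1502 bp
  wrap: 11429 − 9103 + 1141 = 3467 bp
Sorted largest to smallest: 3467, 2942, 2037, 1502, 821, 660 bp.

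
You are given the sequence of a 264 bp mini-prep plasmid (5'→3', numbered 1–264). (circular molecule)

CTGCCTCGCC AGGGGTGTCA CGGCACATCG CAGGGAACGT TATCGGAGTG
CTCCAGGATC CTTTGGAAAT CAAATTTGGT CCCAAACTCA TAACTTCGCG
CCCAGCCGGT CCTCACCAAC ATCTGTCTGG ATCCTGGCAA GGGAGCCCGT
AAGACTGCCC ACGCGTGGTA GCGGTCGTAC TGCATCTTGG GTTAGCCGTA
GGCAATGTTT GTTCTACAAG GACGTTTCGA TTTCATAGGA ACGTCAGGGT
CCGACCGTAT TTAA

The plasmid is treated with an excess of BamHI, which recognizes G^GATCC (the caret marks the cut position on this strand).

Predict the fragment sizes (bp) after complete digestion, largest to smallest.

191, 73 bp

BamHI sites (GGATCC) start at positions 56, 129.
BamHI cuts after the first base of each site, so after positions 56, 129.
Circular molecule, 2 cuts → 2 fragments:
  57–129 → 73 bp
  130–264 then 1–56 → 135 + 56 = 191 bp
Sorted largest to smallest: 191, 73 bp.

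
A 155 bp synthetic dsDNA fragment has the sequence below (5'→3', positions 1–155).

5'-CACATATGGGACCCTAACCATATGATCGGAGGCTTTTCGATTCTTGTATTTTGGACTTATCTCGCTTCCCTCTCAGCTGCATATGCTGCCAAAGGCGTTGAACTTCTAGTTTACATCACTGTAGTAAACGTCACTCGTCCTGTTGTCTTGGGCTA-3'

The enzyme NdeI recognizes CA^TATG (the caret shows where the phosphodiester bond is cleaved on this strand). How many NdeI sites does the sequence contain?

3

CATATG occurs starting at positions 3, 19, 80.
NdeI cuts at 3 sites.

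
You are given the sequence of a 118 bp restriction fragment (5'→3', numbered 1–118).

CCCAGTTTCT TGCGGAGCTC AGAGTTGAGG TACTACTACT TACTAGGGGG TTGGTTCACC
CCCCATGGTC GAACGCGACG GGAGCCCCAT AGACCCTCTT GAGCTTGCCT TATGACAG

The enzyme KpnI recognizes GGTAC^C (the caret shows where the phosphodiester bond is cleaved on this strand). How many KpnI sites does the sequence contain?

0

No occurrence of GGTACC is present in the sequence.
KpnI does not cut: 0 sites.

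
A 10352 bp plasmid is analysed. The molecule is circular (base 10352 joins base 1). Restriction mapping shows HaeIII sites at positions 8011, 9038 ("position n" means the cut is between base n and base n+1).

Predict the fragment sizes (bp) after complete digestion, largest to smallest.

9325, 1027 bp

Circular molecule, 2 cuts → 2 fragments:
  9038 − 8011 = 1027 bp
  wrap: 10352 − 9038 + 8011 = 9325 bp
Sorted largest to smallest: 9325, 1027 bp.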